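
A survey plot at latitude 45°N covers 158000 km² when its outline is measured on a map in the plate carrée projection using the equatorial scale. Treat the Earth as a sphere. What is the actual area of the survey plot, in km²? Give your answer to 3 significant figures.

In the plate carrée (x = Rλ, y = Rφ), meridians are true-scale (h = 1) and parallels are stretched by k = sec φ.
Areal scale = h·k = 1 × sec φ; at 45°, h = 1.000, k = 1.414, so h·k = 1.414.
True area = apparent / (areal scale) = 158000 / 1.414 ≈ 112000 km².

112000 km²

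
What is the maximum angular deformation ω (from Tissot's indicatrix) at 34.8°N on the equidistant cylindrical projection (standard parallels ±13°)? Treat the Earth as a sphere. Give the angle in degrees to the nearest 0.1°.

In the equirectangular projection with standard parallel φ₀ = 13° (x = Rλ cos φ₀, y = Rφ), meridians are true-scale (h = 1) and the parallel scale is k = cos φ₀ / cos φ.
At 34.8°: h = 1.000, k = 1.187; principal scales a = 1.187, b = 1.000.
sin(ω/2) = (a − b)/(a + b) = 0.1866/2.187 = 0.08534, so ω = 2 arcsin(0.08534) ≈ 9.8°.

9.8°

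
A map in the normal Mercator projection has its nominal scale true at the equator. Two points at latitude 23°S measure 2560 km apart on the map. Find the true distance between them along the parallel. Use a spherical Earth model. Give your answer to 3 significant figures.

2360 km

Mercator is conformal, so the point scale is isotropic: h = k = sec φ = 1/cos φ.
Along the parallel at 23°, map distances are exaggerated by k = sec 23° = 1.086.
True distance = 2560 / 1.086 = 2560 × cos 23° ≈ 2360 km.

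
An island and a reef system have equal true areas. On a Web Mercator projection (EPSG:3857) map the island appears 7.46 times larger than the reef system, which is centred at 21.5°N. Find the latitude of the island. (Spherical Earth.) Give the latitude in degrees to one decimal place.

For equal true areas on Mercator, apparent areas scale as sec²φ, so the ratio is cos²φ₂ / cos²φ₁.
cos²φ₂ / cos²φ₁ = 7.46  ⇒  cos φ₁ = cos 21.5° / √7.46 = 0.9304/2.731 = 0.3407.
φ₁ = arccos(0.3407) ≈ 70.1°.

70.1°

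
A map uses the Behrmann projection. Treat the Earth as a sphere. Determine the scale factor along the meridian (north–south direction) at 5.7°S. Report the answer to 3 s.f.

The Behrmann projection is cylindrical equal-area with φ₀ = 30°. For cylindrical equal-area with standard parallel φ₀, h = cos φ / cos φ₀ and k = cos φ₀ / cos φ, so h·k = 1.
h = cos 5.7° / cos 30° = 0.9951/0.8660 = 1.149.

1.15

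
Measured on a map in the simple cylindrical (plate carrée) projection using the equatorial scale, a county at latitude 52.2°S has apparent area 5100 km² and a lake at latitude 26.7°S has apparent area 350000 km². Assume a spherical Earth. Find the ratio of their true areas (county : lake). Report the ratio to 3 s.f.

On the plate carrée, areal scale = h·k = 1 × sec φ, so true area = apparent × cos φ.
True area of county: 5100 × cos(52.2°) = 5100 × 0.6129 = 3126 km².
True area of lake: 350000 × cos(26.7°) = 350000 × 0.8934 = 312700 km².
Ratio = 3126 / 312700 ≈ 0.01000.

0.01000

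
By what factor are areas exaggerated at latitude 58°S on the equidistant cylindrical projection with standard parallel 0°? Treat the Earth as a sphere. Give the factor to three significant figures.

In the plate carrée (x = Rλ, y = Rφ), meridians are true-scale (h = 1) and parallels are stretched by k = sec φ.
Areal scale = h·k = 1 × sec φ; at 58°, h = 1.000, k = 1.887, so h·k = 1.887.

1.89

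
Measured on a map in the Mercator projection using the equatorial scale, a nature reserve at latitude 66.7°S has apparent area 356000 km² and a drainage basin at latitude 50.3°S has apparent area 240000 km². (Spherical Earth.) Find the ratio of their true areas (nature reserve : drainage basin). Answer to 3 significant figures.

Since Mercator area scale is 1/cos²φ, the true area equals the apparent area multiplied by cos²φ.
True area of nature reserve: 356000 × cos²(66.7°) = 356000 × 0.1565 = 55700 km².
True area of drainage basin: 240000 × cos²(50.3°) = 240000 × 0.4080 = 97930 km².
Ratio = 55700 / 97930 ≈ 0.569.

0.569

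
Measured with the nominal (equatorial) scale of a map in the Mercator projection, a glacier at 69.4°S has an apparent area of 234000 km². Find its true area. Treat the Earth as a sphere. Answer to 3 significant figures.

29000 km²

For Mercator, h = k = sec φ (a conformal cylindrical projection has a single point scale, 1/cos φ).
Areal scale = k² = sec²φ = 1/cos²(69.4°) = 1/0.3518² = 8.078.
True area = apparent / (areal scale) = 234000 / 8.078 ≈ 29000 km².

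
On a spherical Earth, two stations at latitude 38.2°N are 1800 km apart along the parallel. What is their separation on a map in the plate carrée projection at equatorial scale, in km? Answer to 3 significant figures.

2290 km

For the equirectangular projection with φ₀ = 0 (plate carrée), h = 1 along meridians and k = sec φ along parallels.
Along the parallel, k = sec 38.2° = 1/0.7859 = 1.272.
Map distance = 1800 × 1.272 ≈ 2290 km.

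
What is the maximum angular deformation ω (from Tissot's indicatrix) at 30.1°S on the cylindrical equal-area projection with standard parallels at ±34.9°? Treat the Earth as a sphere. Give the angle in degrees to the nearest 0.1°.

For cylindrical equal-area with standard parallel φ₀, h = cos φ / cos φ₀ and k = cos φ₀ / cos φ, so h·k = 1.
At 30.1°: h = 1.055, k = 0.9480; principal scales a = 1.055, b = 0.9480.
sin(ω/2) = (a − b)/(a + b) = 0.1069/2.003 = 0.05336, so ω = 2 arcsin(0.05336) ≈ 6.1°.

6.1°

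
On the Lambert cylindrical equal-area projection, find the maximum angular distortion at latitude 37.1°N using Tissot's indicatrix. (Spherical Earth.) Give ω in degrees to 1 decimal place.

The Lambert cylindrical equal-area projection is the cylindrical equal-area projection with its standard parallel at the equator (φ₀ = 0). For cylindrical equal-area with standard parallel φ₀, h = cos φ / cos φ₀ and k = cos φ₀ / cos φ, so h·k = 1.
At 37.1°: h = 0.7976, k = 1.254; principal scales a = 1.254, b = 0.7976.
sin(ω/2) = (a − b)/(a + b) = 0.4562/2.051 = 0.2224, so ω = 2 arcsin(0.2224) ≈ 25.7°.

25.7°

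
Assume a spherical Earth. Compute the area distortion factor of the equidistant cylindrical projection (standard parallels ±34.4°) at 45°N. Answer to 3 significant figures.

1.17

In the equirectangular projection with standard parallel φ₀ = 34.4° (x = Rλ cos φ₀, y = Rφ), meridians are true-scale (h = 1) and the parallel scale is k = cos φ₀ / cos φ.
Areal scale = h·k = 1 × cos φ₀ / cos φ; at 45°, h = 1.000, k = 1.167, so h·k = 1.167.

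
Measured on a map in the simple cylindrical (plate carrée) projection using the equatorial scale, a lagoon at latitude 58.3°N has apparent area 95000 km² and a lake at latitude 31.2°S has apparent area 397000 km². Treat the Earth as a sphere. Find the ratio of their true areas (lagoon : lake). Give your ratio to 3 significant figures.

On the plate carrée, areal scale = h·k = 1 × sec φ, so true area = apparent × cos φ.
True area of lagoon: 95000 × cos(58.3°) = 95000 × 0.5255 = 49920 km².
True area of lake: 397000 × cos(31.2°) = 397000 × 0.8554 = 339600 km².
Ratio = 49920 / 339600 ≈ 0.147.

0.147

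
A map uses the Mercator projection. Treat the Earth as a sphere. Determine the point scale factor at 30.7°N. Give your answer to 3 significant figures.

The Mercator projection is conformal; its linear scale factor is the same in every direction and equals sec φ = 1/cos φ.
k = 1/cos 30.7° = 1/0.8599 = 1.163.

1.16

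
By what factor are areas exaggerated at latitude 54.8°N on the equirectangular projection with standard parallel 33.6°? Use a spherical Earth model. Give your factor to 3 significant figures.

1.44

The equidistant cylindrical projection with φ₀ = 33.6° has h = 1 (meridians true) and k = cos φ₀ / cos φ along parallels.
Areal scale = h·k = 1 × cos φ₀ / cos φ; at 54.8°, h = 1.000, k = 1.445, so h·k = 1.445.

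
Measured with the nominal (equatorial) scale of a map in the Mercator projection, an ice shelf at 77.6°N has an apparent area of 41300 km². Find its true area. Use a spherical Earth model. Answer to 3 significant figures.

The Mercator projection is conformal; its linear scale factor is the same in every direction and equals sec φ = 1/cos φ.
Areal scale = k² = sec²φ = 1/cos²(77.6°) = 1/0.2147² = 21.69.
True area = apparent / (areal scale) = 41300 / 21.69 ≈ 1900 km².

1900 km²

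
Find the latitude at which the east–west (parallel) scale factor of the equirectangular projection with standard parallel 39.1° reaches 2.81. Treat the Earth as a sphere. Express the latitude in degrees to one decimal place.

74.0°

With standard parallel φ₀ = 39.1°, the equirectangular projection gives x = Rλ cos φ₀, y = Rφ, so h = 1 and k = cos 39.1° / cos φ.
k = cos φ₀ / cos φ = 2.81  ⇒  cos φ = cos 39.1° / 2.81 = 0.2762.
φ = arccos(0.2762) ≈ 74.0°.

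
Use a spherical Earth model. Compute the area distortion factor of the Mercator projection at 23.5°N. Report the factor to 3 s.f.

Mercator is conformal, so the point scale is isotropic: h = k = sec φ = 1/cos φ.
Areal scale = k² = sec²φ = 1/cos²(23.5°) = 1/0.9171² = 1.189.

1.19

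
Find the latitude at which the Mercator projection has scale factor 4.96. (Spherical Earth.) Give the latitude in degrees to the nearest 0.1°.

78.4°

Mercator scale is k = sec φ = 1/cos φ.
1/cos φ = 4.96  ⇒  cos φ = 0.2016  ⇒  φ = arccos(0.2016) ≈ 78.4°.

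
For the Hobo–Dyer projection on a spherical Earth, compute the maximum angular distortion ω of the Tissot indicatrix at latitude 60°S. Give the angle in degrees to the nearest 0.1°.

Hobo–Dyer is a cylindrical equal-area projection with standard parallels at ±37.5°. Cylindrical equal-area (φ₀ = 37.5°): h = cos φ / cos 37.5° along meridians, k = cos 37.5° / cos φ along parallels; h·k = 1.
At 60°: h = 0.6302, k = 1.587; principal scales a = 1.587, b = 0.6302.
sin(ω/2) = (a − b)/(a + b) = 0.9565/2.217 = 0.4314, so ω = 2 arcsin(0.4314) ≈ 51.1°.

51.1°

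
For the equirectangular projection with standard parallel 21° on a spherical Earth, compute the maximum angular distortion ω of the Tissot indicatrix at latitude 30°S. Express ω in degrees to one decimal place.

4.3°

In the equirectangular projection with standard parallel φ₀ = 21° (x = Rλ cos φ₀, y = Rφ), meridians are true-scale (h = 1) and the parallel scale is k = cos φ₀ / cos φ.
At 30°: h = 1.000, k = 1.078; principal scales a = 1.078, b = 1.000.
sin(ω/2) = (a − b)/(a + b) = 0.07801/2.078 = 0.03754, so ω = 2 arcsin(0.03754) ≈ 4.3°.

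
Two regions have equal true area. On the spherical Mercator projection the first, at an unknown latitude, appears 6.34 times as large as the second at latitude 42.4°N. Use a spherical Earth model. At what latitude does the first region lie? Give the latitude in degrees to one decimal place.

On Mercator, (apparent₁)/(apparent₂) = sec²φ₁ / sec²φ₂ when true areas are equal.
cos²φ₂ / cos²φ₁ = 6.34  ⇒  cos φ₁ = cos 42.4° / √6.34 = 0.7385/2.518 = 0.2933.
φ₁ = arccos(0.2933) ≈ 72.9°.

72.9°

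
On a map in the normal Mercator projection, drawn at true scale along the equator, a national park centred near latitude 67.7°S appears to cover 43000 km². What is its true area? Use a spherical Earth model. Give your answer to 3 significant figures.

6190 km²

For Mercator, h = k = sec φ (a conformal cylindrical projection has a single point scale, 1/cos φ).
Areal scale = k² = sec²φ = 1/cos²(67.7°) = 1/0.3795² = 6.945.
True area = apparent / (areal scale) = 43000 / 6.945 ≈ 6190 km².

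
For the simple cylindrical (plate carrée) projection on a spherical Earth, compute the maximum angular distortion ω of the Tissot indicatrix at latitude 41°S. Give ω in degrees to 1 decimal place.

16.1°

In the plate carrée (x = Rλ, y = Rφ), meridians are true-scale (h = 1) and parallels are stretched by k = sec φ.
At 41°: h = 1.000, k = 1.325; principal scales a = 1.325, b = 1.000.
sin(ω/2) = (a − b)/(a + b) = 0.3250/2.325 = 0.1398, so ω = 2 arcsin(0.1398) ≈ 16.1°.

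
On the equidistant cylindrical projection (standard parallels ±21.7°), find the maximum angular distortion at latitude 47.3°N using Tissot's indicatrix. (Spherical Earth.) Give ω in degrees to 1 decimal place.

18.0°

The equidistant cylindrical projection with φ₀ = 21.7° has h = 1 (meridians true) and k = cos φ₀ / cos φ along parallels.
At 47.3°: h = 1.000, k = 1.370; principal scales a = 1.370, b = 1.000.
sin(ω/2) = (a − b)/(a + b) = 0.3701/2.370 = 0.1561, so ω = 2 arcsin(0.1561) ≈ 18.0°.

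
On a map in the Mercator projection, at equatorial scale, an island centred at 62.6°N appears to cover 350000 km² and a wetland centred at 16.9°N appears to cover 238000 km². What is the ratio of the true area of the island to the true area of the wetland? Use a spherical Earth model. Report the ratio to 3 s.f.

Mercator's areal exaggeration is sec²φ; hence true area = (apparent area) · cos²φ.
True area of island: 350000 × cos²(62.6°) = 350000 × 0.2118 = 74120 km².
True area of wetland: 238000 × cos²(16.9°) = 238000 × 0.9155 = 217900 km².
Ratio = 74120 / 217900 ≈ 0.340.

0.340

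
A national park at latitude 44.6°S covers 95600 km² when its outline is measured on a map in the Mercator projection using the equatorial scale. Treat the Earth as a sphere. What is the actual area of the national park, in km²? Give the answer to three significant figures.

48500 km²

Mercator is conformal, so the point scale is isotropic: h = k = sec φ = 1/cos φ.
Areal scale = k² = sec²φ = 1/cos²(44.6°) = 1/0.7120² = 1.972.
True area = apparent / (areal scale) = 95600 / 1.972 ≈ 48500 km².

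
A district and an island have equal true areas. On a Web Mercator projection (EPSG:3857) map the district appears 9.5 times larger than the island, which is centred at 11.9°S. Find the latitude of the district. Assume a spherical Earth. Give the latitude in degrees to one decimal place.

71.5°

For equal true areas on Mercator, apparent areas scale as sec²φ, so the ratio is cos²φ₂ / cos²φ₁.
cos²φ₂ / cos²φ₁ = 9.5  ⇒  cos φ₁ = cos 11.9° / √9.5 = 0.9785/3.082 = 0.3175.
φ₁ = arccos(0.3175) ≈ 71.5°.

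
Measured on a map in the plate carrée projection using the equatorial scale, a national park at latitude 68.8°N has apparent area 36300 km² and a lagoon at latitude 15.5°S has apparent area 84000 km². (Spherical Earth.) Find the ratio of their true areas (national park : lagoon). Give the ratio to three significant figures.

Plate carrée has h = 1 and k = sec φ, giving areal scale sec φ; true area = (apparent area) · cos φ.
True area of national park: 36300 × cos(68.8°) = 36300 × 0.3616 = 13130 km².
True area of lagoon: 84000 × cos(15.5°) = 84000 × 0.9636 = 80940 km².
Ratio = 13130 / 80940 ≈ 0.162.

0.162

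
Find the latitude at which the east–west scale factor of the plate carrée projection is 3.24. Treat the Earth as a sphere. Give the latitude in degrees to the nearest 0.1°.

Plate carrée: h = 1, k = sec φ along parallels.
sec φ = 3.24  ⇒  cos φ = 0.3086  ⇒  φ ≈ 72.0°.

72.0°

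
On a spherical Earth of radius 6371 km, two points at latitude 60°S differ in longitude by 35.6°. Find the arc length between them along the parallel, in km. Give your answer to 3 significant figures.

Arc length along a parallel = R cos φ · Δλ (with Δλ in radians).
= 6371 × cos 60° × (35.6° × π/180) = 6371 × 0.5000 × 0.6213 ≈ 1980 km.

1980 km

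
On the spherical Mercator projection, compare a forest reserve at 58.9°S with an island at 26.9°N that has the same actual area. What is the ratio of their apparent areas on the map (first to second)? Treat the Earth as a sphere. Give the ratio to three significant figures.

2.98

Mercator is conformal with k = sec φ, so areal scale = k² = sec²φ.
At 58.9°: sec²(58.9°) = 1/0.5165² = 3.748.
At 26.9°: sec²(26.9°) = 1/0.8918² = 1.257.
Ratio = 3.748/1.257 = cos²(26.9°)/cos²(58.9°) ≈ 2.98.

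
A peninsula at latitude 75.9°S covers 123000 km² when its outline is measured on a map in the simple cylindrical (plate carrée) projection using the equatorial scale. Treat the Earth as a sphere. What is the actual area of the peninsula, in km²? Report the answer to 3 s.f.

Plate carrée maps x = Rλ, y = Rφ. The meridian scale is h = 1 and the parallel scale is k = 1/cos φ = sec φ.
Areal scale = h·k = 1 × sec φ; at 75.9°, h = 1.000, k = 4.105, so h·k = 4.105.
True area = apparent / (areal scale) = 123000 / 4.105 ≈ 30000 km².

30000 km²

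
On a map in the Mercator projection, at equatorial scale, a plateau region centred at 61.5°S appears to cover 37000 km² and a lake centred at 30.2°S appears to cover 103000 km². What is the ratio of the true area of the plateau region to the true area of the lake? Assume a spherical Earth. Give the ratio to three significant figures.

On Mercator the areal scale is sec²φ, so true area = apparent × cos²φ.
True area of plateau region: 37000 × cos²(61.5°) = 37000 × 0.2277 = 8424 km².
True area of lake: 103000 × cos²(30.2°) = 103000 × 0.7470 = 76940 km².
Ratio = 8424 / 76940 ≈ 0.109.

0.109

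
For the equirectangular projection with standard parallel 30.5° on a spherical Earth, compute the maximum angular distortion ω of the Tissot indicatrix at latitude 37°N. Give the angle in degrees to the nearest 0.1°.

With standard parallel φ₀ = 30.5°, the equirectangular projection gives x = Rλ cos φ₀, y = Rφ, so h = 1 and k = cos 30.5° / cos φ.
At 37°: h = 1.000, k = 1.079; principal scales a = 1.079, b = 1.000.
sin(ω/2) = (a − b)/(a + b) = 0.07888/2.079 = 0.03794, so ω = 2 arcsin(0.03794) ≈ 4.3°.

4.3°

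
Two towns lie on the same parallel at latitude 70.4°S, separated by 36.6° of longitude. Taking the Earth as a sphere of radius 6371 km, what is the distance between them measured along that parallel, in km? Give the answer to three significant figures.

1370 km

Arc length along a parallel = R cos φ · Δλ (with Δλ in radians).
= 6371 × cos 70.4° × (36.6° × π/180) = 6371 × 0.3355 × 0.6388 ≈ 1370 km.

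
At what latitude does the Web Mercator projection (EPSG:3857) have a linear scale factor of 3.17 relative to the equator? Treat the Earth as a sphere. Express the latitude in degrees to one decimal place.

Mercator scale is k = sec φ = 1/cos φ.
1/cos φ = 3.17  ⇒  cos φ = 0.3155  ⇒  φ = arccos(0.3155) ≈ 71.6°.

71.6°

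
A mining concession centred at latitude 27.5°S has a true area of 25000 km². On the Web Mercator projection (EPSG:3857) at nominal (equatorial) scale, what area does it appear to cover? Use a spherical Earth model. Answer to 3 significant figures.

Mercator is conformal, so the point scale is isotropic: h = k = sec φ = 1/cos φ.
Areal scale = k² = sec²φ = 1/cos²(27.5°) = 1/0.8870² = 1.271.
Apparent area = 25000 × 1.271 ≈ 31800 km².

31800 km²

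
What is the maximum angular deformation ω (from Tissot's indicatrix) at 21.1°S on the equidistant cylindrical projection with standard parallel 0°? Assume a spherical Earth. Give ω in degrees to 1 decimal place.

In the plate carrée (x = Rλ, y = Rφ), meridians are true-scale (h = 1) and parallels are stretched by k = sec φ.
At 21.1°: h = 1.000, k = 1.072; principal scales a = 1.072, b = 1.000.
sin(ω/2) = (a − b)/(a + b) = 0.07186/2.072 = 0.03469, so ω = 2 arcsin(0.03469) ≈ 4.0°.

4.0°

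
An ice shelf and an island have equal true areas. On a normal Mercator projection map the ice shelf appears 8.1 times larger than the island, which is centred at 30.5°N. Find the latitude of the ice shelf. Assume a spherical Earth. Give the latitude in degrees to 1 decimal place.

Mercator areal scale is sec²φ, so apparent-area ratio = sec²φ₁ / sec²φ₂ = cos²φ₂ / cos²φ₁.
cos²φ₂ / cos²φ₁ = 8.1  ⇒  cos φ₁ = cos 30.5° / √8.1 = 0.8616/2.846 = 0.3027.
φ₁ = arccos(0.3027) ≈ 72.4°.

72.4°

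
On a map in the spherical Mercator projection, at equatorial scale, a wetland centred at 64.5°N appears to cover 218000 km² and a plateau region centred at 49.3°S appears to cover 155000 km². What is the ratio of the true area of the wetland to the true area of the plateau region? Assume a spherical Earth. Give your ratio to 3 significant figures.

Since Mercator area scale is 1/cos²φ, the true area equals the apparent area multiplied by cos²φ.
True area of wetland: 218000 × cos²(64.5°) = 218000 × 0.1853 = 40400 km².
True area of plateau region: 155000 × cos²(49.3°) = 155000 × 0.4252 = 65910 km².
Ratio = 40400 / 65910 ≈ 0.613.

0.613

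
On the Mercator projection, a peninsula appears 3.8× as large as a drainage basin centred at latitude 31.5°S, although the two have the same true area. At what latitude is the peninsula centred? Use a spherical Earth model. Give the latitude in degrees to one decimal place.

Mercator areal scale is sec²φ, so apparent-area ratio = sec²φ₁ / sec²φ₂ = cos²φ₂ / cos²φ₁.
cos²φ₂ / cos²φ₁ = 3.8  ⇒  cos φ₁ = cos 31.5° / √3.8 = 0.8526/1.949 = 0.4374.
φ₁ = arccos(0.4374) ≈ 64.1°.

64.1°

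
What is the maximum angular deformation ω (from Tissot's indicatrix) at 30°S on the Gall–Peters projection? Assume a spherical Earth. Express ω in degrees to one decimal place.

The Gall–Peters projection is cylindrical equal-area with φ₀ = 45°. For cylindrical equal-area with standard parallel φ₀, h = cos φ / cos φ₀ and k = cos φ₀ / cos φ, so h·k = 1.
At 30°: h = 1.225, k = 0.8165; principal scales a = 1.225, b = 0.8165.
sin(ω/2) = (a − b)/(a + b) = 0.4082/2.041 = 0.2000, so ω = 2 arcsin(0.2000) ≈ 23.1°.

23.1°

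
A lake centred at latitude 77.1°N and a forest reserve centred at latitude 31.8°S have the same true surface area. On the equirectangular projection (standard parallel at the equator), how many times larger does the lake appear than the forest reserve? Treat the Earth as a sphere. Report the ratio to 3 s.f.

3.81

For the equirectangular projection with φ₀ = 0 (plate carrée), h = 1 along meridians and k = sec φ along parallels.
Areal scale at 77.1°: h·k = 1.000 × 4.479 = 4.479.
Areal scale at 31.8°: h·k = 1.000 × 1.177 = 1.177.
Ratio = 4.479/1.177 ≈ 3.81.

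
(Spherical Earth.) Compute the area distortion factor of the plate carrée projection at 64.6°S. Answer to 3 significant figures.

2.33

Plate carrée maps x = Rλ, y = Rφ. The meridian scale is h = 1 and the parallel scale is k = 1/cos φ = sec φ.
Areal scale = h·k = 1 × sec φ; at 64.6°, h = 1.000, k = 2.331, so h·k = 2.331.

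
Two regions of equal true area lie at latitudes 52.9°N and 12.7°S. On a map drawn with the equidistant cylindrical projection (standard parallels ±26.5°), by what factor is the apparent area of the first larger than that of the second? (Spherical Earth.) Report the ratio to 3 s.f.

In the equirectangular projection with standard parallel φ₀ = 26.5° (x = Rλ cos φ₀, y = Rφ), meridians are true-scale (h = 1) and the parallel scale is k = cos φ₀ / cos φ.
Areal scale at 52.9°: h·k = 1.000 × 1.484 = 1.484.
Areal scale at 12.7°: h·k = 1.000 × 0.9174 = 0.9174.
Ratio = 1.484/0.9174 ≈ 1.62.

1.62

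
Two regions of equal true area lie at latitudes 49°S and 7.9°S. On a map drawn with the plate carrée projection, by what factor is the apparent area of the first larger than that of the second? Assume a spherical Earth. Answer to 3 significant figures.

1.51

Plate carrée maps x = Rλ, y = Rφ. The meridian scale is h = 1 and the parallel scale is k = 1/cos φ = sec φ.
Areal scale at 49°: h·k = 1.000 × 1.524 = 1.524.
Areal scale at 7.9°: h·k = 1.000 × 1.010 = 1.010.
Ratio = 1.524/1.010 ≈ 1.51.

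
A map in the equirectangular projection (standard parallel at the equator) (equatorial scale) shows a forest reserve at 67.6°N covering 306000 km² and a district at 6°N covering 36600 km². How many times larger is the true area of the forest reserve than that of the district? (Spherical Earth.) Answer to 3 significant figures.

On the plate carrée, areal scale = h·k = 1 × sec φ, so true area = apparent × cos φ.
True area of forest reserve: 306000 × cos(67.6°) = 306000 × 0.3811 = 116600 km².
True area of district: 36600 × cos(6°) = 36600 × 0.9945 = 36400 km².
Ratio = 116600 / 36400 ≈ 3.20.

3.20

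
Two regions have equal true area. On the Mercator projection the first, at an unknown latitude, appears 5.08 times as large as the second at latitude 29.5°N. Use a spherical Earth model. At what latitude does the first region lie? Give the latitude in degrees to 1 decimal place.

67.3°

For equal true areas on Mercator, apparent areas scale as sec²φ, so the ratio is cos²φ₂ / cos²φ₁.
cos²φ₂ / cos²φ₁ = 5.08  ⇒  cos φ₁ = cos 29.5° / √5.08 = 0.8704/2.254 = 0.3862.
φ₁ = arccos(0.3862) ≈ 67.3°.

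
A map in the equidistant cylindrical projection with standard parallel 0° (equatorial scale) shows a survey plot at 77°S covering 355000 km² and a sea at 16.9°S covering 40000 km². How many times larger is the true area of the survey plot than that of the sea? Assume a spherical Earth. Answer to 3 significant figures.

2.09

On the plate carrée, areal scale = h·k = 1 × sec φ, so true area = apparent × cos φ.
True area of survey plot: 355000 × cos(77°) = 355000 × 0.2250 = 79860 km².
True area of sea: 40000 × cos(16.9°) = 40000 × 0.9568 = 38270 km².
Ratio = 79860 / 38270 ≈ 2.09.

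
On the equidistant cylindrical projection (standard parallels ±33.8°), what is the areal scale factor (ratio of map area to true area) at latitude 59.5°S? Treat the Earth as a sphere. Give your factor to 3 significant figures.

1.64

The equidistant cylindrical projection with φ₀ = 33.8° has h = 1 (meridians true) and k = cos φ₀ / cos φ along parallels.
Areal scale = h·k = 1 × cos φ₀ / cos φ; at 59.5°, h = 1.000, k = 1.637, so h·k = 1.637.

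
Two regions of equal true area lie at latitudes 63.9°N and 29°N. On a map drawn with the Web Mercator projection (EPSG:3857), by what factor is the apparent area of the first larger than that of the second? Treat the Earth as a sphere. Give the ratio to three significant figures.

Mercator areal scale is sec²φ.
At 63.9°: sec²(63.9°) = 1/0.4399² = 5.167.
At 29°: sec²(29°) = 1/0.8746² = 1.307.
Ratio = 5.167/1.307 = cos²(29°)/cos²(63.9°) ≈ 3.95.

3.95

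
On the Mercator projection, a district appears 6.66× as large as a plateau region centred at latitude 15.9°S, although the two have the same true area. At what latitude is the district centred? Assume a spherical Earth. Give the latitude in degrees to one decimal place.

For equal true areas on Mercator, apparent areas scale as sec²φ, so the ratio is cos²φ₂ / cos²φ₁.
cos²φ₂ / cos²φ₁ = 6.66  ⇒  cos φ₁ = cos 15.9° / √6.66 = 0.9617/2.581 = 0.3727.
φ₁ = arccos(0.3727) ≈ 68.1°.

68.1°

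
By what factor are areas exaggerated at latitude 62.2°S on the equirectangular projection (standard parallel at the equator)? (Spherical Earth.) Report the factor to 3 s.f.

2.14

For the equirectangular projection with φ₀ = 0 (plate carrée), h = 1 along meridians and k = sec φ along parallels.
Areal scale = h·k = 1 × sec φ; at 62.2°, h = 1.000, k = 2.144, so h·k = 2.144.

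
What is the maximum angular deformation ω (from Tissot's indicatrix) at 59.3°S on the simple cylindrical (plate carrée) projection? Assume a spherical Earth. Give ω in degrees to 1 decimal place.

Plate carrée maps x = Rλ, y = Rφ. The meridian scale is h = 1 and the parallel scale is k = 1/cos φ = sec φ.
At 59.3°: h = 1.000, k = 1.959; principal scales a = 1.959, b = 1.000.
sin(ω/2) = (a − b)/(a + b) = 0.9587/2.959 = 0.3240, so ω = 2 arcsin(0.3240) ≈ 37.8°.

37.8°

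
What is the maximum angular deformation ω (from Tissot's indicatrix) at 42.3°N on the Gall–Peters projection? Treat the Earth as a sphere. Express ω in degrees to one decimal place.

Gall–Peters is a cylindrical equal-area projection with standard parallels at ±45°. A cylindrical equal-area projection with standard parallel φ₀ has meridian scale h = cos φ / cos φ₀ and parallel scale k = cos φ₀ / cos φ (so areas are preserved, h·k = 1).
At 42.3°: h = 1.046, k = 0.9560; principal scales a = 1.046, b = 0.9560.
sin(ω/2) = (a − b)/(a + b) = 0.08997/2.002 = 0.04494, so ω = 2 arcsin(0.04494) ≈ 5.2°.

5.2°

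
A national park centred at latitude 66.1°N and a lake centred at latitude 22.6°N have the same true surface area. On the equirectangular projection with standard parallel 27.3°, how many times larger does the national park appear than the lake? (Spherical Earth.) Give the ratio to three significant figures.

2.28

With standard parallel φ₀ = 27.3°, the equirectangular projection gives x = Rλ cos φ₀, y = Rφ, so h = 1 and k = cos 27.3° / cos φ.
Areal scale at 66.1°: h·k = 1.000 × 2.193 = 2.193.
Areal scale at 22.6°: h·k = 1.000 × 0.9625 = 0.9625.
Ratio = 2.193/0.9625 ≈ 2.28.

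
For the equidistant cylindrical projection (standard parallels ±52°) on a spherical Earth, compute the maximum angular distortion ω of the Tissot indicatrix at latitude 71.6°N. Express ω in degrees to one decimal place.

The equidistant cylindrical projection with φ₀ = 52° has h = 1 (meridians true) and k = cos φ₀ / cos φ along parallels.
At 71.6°: h = 1.000, k = 1.950; principal scales a = 1.950, b = 1.000.
sin(ω/2) = (a − b)/(a + b) = 0.9505/2.950 = 0.3221, so ω = 2 arcsin(0.3221) ≈ 37.6°.

37.6°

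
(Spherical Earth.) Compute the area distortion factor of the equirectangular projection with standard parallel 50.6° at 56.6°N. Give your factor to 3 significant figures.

In the equirectangular projection with standard parallel φ₀ = 50.6° (x = Rλ cos φ₀, y = Rφ), meridians are true-scale (h = 1) and the parallel scale is k = cos φ₀ / cos φ.
Areal scale = h·k = 1 × cos φ₀ / cos φ; at 56.6°, h = 1.000, k = 1.153, so h·k = 1.153.

1.15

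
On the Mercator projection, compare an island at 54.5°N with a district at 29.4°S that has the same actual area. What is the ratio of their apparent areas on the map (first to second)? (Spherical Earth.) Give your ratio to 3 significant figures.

Mercator areal scale is sec²φ.
At 54.5°: sec²(54.5°) = 1/0.5807² = 2.965.
At 29.4°: sec²(29.4°) = 1/0.8712² = 1.317.
Ratio = 2.965/1.317 = cos²(29.4°)/cos²(54.5°) ≈ 2.25.

2.25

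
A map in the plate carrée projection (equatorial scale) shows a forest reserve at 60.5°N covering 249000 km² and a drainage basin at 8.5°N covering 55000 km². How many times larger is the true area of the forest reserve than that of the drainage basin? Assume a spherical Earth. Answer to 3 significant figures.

2.25

On the plate carrée, areal scale = h·k = 1 × sec φ, so true area = apparent × cos φ.
True area of forest reserve: 249000 × cos(60.5°) = 249000 × 0.4924 = 122600 km².
True area of drainage basin: 55000 × cos(8.5°) = 55000 × 0.9890 = 54400 km².
Ratio = 122600 / 54400 ≈ 2.25.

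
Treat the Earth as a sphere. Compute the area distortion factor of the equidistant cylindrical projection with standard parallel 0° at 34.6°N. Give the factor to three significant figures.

Plate carrée maps x = Rλ, y = Rφ. The meridian scale is h = 1 and the parallel scale is k = 1/cos φ = sec φ.
Areal scale = h·k = 1 × sec φ; at 34.6°, h = 1.000, k = 1.215, so h·k = 1.215.

1.21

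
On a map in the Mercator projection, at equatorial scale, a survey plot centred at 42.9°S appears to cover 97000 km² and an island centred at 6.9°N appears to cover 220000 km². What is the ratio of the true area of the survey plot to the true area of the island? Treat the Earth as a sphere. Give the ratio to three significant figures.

0.240

On Mercator the areal scale is sec²φ, so true area = apparent × cos²φ.
True area of survey plot: 97000 × cos²(42.9°) = 97000 × 0.5366 = 52050 km².
True area of island: 220000 × cos²(6.9°) = 220000 × 0.9856 = 216800 km².
Ratio = 52050 / 216800 ≈ 0.240.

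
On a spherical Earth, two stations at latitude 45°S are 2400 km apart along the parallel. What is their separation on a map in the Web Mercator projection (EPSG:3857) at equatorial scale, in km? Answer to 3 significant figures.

3390 km

Mercator is conformal, so the point scale is isotropic: h = k = sec φ = 1/cos φ.
Along the parallel, k = sec 45° = 1/0.7071 = 1.414.
Map distance = 2400 × 1.414 ≈ 3390 km.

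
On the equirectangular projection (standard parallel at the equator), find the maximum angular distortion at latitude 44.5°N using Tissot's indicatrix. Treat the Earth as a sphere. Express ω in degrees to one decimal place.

In the plate carrée (x = Rλ, y = Rφ), meridians are true-scale (h = 1) and parallels are stretched by k = sec φ.
At 44.5°: h = 1.000, k = 1.402; principal scales a = 1.402, b = 1.000.
sin(ω/2) = (a − b)/(a + b) = 0.4020/2.402 = 0.1674, so ω = 2 arcsin(0.1674) ≈ 19.3°.

19.3°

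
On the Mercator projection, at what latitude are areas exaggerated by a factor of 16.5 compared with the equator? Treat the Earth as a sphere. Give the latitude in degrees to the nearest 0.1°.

Mercator areal scale is sec²φ.
sec²φ = 16.5  ⇒  cos²φ = 0.06061  ⇒  cos φ = 0.2462.
φ = arccos(0.2462) ≈ 75.7°.

75.7°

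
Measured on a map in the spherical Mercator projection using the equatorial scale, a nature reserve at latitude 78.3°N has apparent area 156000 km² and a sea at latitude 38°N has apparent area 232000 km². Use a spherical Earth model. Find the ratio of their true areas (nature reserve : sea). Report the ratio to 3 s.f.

0.0445

On Mercator the areal scale is sec²φ, so true area = apparent × cos²φ.
True area of nature reserve: 156000 × cos²(78.3°) = 156000 × 0.04112 = 6415 km².
True area of sea: 232000 × cos²(38°) = 232000 × 0.6210 = 144100 km².
Ratio = 6415 / 144100 ≈ 0.0445.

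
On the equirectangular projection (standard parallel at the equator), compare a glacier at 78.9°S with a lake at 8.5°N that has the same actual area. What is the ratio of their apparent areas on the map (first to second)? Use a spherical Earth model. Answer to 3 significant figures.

5.14

Plate carrée maps x = Rλ, y = Rφ. The meridian scale is h = 1 and the parallel scale is k = 1/cos φ = sec φ.
Areal scale at 78.9°: h·k = 1.000 × 5.194 = 5.194.
Areal scale at 8.5°: h·k = 1.000 × 1.011 = 1.011.
Ratio = 5.194/1.011 ≈ 5.14.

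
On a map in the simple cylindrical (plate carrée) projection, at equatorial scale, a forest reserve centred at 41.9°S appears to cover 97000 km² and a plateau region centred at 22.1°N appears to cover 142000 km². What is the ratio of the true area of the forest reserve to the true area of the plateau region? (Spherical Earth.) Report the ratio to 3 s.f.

0.549

On the plate carrée, areal scale = h·k = 1 × sec φ, so true area = apparent × cos φ.
True area of forest reserve: 97000 × cos(41.9°) = 97000 × 0.7443 = 72200 km².
True area of plateau region: 142000 × cos(22.1°) = 142000 × 0.9265 = 131600 km².
Ratio = 72200 / 131600 ≈ 0.549.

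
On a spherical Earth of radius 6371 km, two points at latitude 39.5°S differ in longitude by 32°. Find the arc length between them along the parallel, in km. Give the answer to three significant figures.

2750 km

Arc length along a parallel = R cos φ · Δλ (with Δλ in radians).
= 6371 × cos 39.5° × (32° × π/180) = 6371 × 0.7716 × 0.5585 ≈ 2750 km.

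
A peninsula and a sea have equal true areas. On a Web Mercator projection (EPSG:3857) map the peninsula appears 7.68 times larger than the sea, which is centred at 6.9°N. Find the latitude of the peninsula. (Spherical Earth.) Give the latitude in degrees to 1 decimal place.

On Mercator, (apparent₁)/(apparent₂) = sec²φ₁ / sec²φ₂ when true areas are equal.
cos²φ₂ / cos²φ₁ = 7.68  ⇒  cos φ₁ = cos 6.9° / √7.68 = 0.9928/2.771 = 0.3582.
φ₁ = arccos(0.3582) ≈ 69.0°.

69.0°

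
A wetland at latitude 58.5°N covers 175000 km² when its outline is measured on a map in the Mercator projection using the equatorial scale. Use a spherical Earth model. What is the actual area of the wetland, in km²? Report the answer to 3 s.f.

For Mercator, h = k = sec φ (a conformal cylindrical projection has a single point scale, 1/cos φ).
Areal scale = k² = sec²φ = 1/cos²(58.5°) = 1/0.5225² = 3.663.
True area = apparent / (areal scale) = 175000 / 3.663 ≈ 47800 km².

47800 km²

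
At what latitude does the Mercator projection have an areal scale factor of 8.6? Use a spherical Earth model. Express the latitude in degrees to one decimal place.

Mercator areal scale is sec²φ.
sec²φ = 8.6  ⇒  cos²φ = 0.1163  ⇒  cos φ = 0.3410.
φ = arccos(0.3410) ≈ 70.1°.

70.1°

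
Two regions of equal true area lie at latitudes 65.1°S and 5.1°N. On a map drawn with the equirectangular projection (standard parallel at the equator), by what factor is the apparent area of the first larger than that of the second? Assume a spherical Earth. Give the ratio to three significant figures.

2.37

Plate carrée maps x = Rλ, y = Rφ. The meridian scale is h = 1 and the parallel scale is k = 1/cos φ = sec φ.
Areal scale at 65.1°: h·k = 1.000 × 2.375 = 2.375.
Areal scale at 5.1°: h·k = 1.000 × 1.004 = 1.004.
Ratio = 2.375/1.004 ≈ 2.37.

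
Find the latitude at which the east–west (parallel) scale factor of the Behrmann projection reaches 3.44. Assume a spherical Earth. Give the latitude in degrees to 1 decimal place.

75.4°

Behrmann is a cylindrical equal-area projection with standard parallels at ±30°. Cylindrical equal-area (φ₀ = 30°): h = cos φ / cos 30° along meridians, k = cos 30° / cos φ along parallels; h·k = 1.
k = cos φ₀ / cos φ = 3.44  ⇒  cos φ = cos 30° / 3.44 = 0.2518.
φ = arccos(0.2518) ≈ 75.4°.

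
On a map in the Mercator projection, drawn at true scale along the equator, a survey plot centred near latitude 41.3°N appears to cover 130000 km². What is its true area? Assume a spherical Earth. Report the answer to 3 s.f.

73400 km²

The Mercator projection is conformal; its linear scale factor is the same in every direction and equals sec φ = 1/cos φ.
Areal scale = k² = sec²φ = 1/cos²(41.3°) = 1/0.7513² = 1.772.
True area = apparent / (areal scale) = 130000 / 1.772 ≈ 73400 km².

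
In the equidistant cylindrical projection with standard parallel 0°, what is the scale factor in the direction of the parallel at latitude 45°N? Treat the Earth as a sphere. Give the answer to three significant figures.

1.41

Plate carrée maps x = Rλ, y = Rφ. The meridian scale is h = 1 and the parallel scale is k = 1/cos φ = sec φ.
k = 1/cos 45° = 1/0.7071 = 1.414.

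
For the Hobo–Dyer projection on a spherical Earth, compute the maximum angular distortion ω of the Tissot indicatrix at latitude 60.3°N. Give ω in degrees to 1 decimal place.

Hobo–Dyer is a cylindrical equal-area projection with standard parallels at ±37.5°. For cylindrical equal-area with standard parallel φ₀, h = cos φ / cos φ₀ and k = cos φ₀ / cos φ, so h·k = 1.
At 60.3°: h = 0.6245, k = 1.601; principal scales a = 1.601, b = 0.6245.
sin(ω/2) = (a − b)/(a + b) = 0.9767/2.226 = 0.4388, so ω = 2 arcsin(0.4388) ≈ 52.1°.

52.1°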